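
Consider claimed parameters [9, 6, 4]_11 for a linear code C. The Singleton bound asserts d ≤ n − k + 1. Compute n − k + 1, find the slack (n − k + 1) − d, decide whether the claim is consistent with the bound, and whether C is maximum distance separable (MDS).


Singleton RHS = n − k + 1 = 4, slack = 0, bound satisfied, MDS.

Singleton bound: d ≤ n − k + 1.
Here n = 9, k = 6, so n − k + 1 = 4.
Given d = 4, check d ≤ 4: YES.
Slack = (n − k + 1) − d = 0.
The code is MDS (slack = 0).
Description: the claimed parameters are [9, 6, 4]_11; such a code would be MDS (meets Singleton bound).


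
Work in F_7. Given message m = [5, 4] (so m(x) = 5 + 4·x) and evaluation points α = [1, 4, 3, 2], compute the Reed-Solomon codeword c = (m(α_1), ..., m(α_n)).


c = [2, 0, 3, 6]

Message polynomial: m(x) = 5 + 4·x (mod 7).
For each evaluation point α_i, compute m(α_i) mod 7:
  α_1 = 1: Horner steps 4 → 2, so m(1) = 2.
  α_2 = 4: Horner steps 4 → 0, so m(4) = 0.
  α_3 = 3: Horner steps 4 → 3, so m(3) = 3.
  α_4 = 2: Horner steps 4 → 6, so m(2) = 6.
Codeword c = [2, 0, 3, 6] ∈ F_7^4.


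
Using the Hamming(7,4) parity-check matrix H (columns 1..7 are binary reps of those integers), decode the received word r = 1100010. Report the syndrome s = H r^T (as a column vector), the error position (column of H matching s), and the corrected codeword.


s = (1, 0, 1)^T, error position = 5, corrected codeword c = 1100110

Compute s = H r^T mod 2 one row at a time:
  s_1 = 0 + 0 + 1 + 0 = 1 ≡ 1 (mod 2).
  s_2 = 1 + 0 + 1 + 0 = 2 ≡ 0 (mod 2).
  s_3 = 1 + 0 + 0 + 0 = 1 ≡ 1 (mod 2).
s = (1, 0, 1)^T — this equals column 5 of H (binary 101), so error is at position 5.
Correct: flip bit 5 of r = 1100010 to get c = 1100110.


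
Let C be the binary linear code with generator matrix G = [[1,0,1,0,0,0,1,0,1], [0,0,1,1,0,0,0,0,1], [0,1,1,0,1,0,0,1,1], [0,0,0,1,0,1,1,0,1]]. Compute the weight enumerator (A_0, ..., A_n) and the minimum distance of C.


Weight distribution: A_0 = 1, A_3 = 4, A_4 = 4, A_5 = 2, A_6 = 2, A_7 = 2, A_8 = 1. Minimum distance d = 3.

Enumerate all 2^4 = 16 messages m ∈ F_2^4.
For each, compute codeword c = mG in F_2^9, then tally its weight.
  m = 0000 → c = 000000000, weight = 0.
  m = 1000 → c = 101000101, weight = 4.
  m = 0100 → c = 001100001, weight = 3.
  m = 1100 → c = 100100100, weight = 3.
  m = 0010 → c = 011010011, weight = 5.
  m = 1010 → c = 110010110, weight = 5.
  m = 0110 → c = 010110010, weight = 4.
  m = 1110 → c = 111110111, weight = 8.
  m = 0001 → c = 000101101, weight = 4.
  m = 1001 → c = 101101000, weight = 4.
  m = 0101 → c = 001001100, weight = 3.
  m = 1101 → c = 100001001, weight = 3.
  m = 0011 → c = 011111110, weight = 7.
  m = 1011 → c = 110111011, weight = 7.
  m = 0111 → c = 010011111, weight = 6.
  m = 1111 → c = 111011010, weight = 6.
Tally weights:
  weight 0: 1 codewords.
  weight 3: 4 codewords.
  weight 4: 4 codewords.
  weight 5: 2 codewords.
  weight 6: 2 codewords.
  weight 7: 2 codewords.
  weight 8: 1 codewords.
Minimum distance d = smallest w > 0 with A_w > 0 = 3.
Sanity: Σ A_w = 16 = 2^4 = 16 ✓.


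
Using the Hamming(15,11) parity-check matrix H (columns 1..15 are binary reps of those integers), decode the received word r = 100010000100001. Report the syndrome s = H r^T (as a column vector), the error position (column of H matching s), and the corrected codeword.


s = (0, 0, 0, 1)^T, error position = 1, corrected codeword c = 000010000100001

Compute s = H r^T mod 2 one row at a time:
  s_1 = 0 + 0 + 1 + 0 + 0 + 0 + 0 + 1 = 2 ≡ 0 (mod 2).
  s_2 = 0 + 1 + 0 + 0 + 0 + 0 + 0 + 1 = 2 ≡ 0 (mod 2).
  s_3 = 0 + 0 + 0 + 0 + 1 + 0 + 0 + 1 = 2 ≡ 0 (mod 2).
  s_4 = 1 + 0 + 1 + 0 + 0 + 0 + 0 + 1 = 3 ≡ 1 (mod 2).
s = (0, 0, 0, 1)^T — this equals column 1 of H (binary 0001), so error is at position 1.
Correct: flip bit 1 of r = 100010000100001 to get c = 000010000100001.


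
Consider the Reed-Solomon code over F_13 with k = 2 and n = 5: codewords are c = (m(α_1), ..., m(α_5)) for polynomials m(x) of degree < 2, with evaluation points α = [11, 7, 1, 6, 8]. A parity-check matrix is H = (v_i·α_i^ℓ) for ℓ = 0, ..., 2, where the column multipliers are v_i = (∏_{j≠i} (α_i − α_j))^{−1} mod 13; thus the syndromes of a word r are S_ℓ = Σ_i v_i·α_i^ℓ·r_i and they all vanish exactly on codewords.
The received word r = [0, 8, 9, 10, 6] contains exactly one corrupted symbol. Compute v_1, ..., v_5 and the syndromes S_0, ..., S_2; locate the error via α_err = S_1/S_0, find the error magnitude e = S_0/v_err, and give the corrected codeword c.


S = (4, 4, 4), error at position 3, error magnitude e = 2, c = [0, 8, 7, 10, 6].

Step 1: column multipliers v_i = (∏_{j≠i}(α_i − α_j))^{−1} mod 13.
  i = 1 (α = 11): (11−7)(11−1)(11−6)(11−8) = 4·10·5·3 = 600 ≡ 2, so v_1 = 2^{−1} = 7 (mod 13).
  i = 2 (α = 7): (7−11)(7−1)(7−6)(7−8) = (−4)·6·1·(−1) = 24 ≡ 11, so v_2 = 11^{−1} = 6 (mod 13).
  i = 3 (α = 1): (1−11)(1−7)(1−6)(1−8) = (−10)·(−6)·(−5)·(−7) = 2100 ≡ 7, so v_3 = 7^{−1} = 2 (mod 13).
  i = 4 (α = 6): (6−11)(6−7)(6−1)(6−8) = (−5)·(−1)·5·(−2) = −50 ≡ 2, so v_4 = 2^{−1} = 7 (mod 13).
  i = 5 (α = 8): (8−11)(8−7)(8−1)(8−6) = (−3)·1·7·2 = −42 ≡ 10, so v_5 = 10^{−1} = 4 (mod 13).
  v = [7, 6, 2, 7, 4].
Step 2: syndromes of r = [0, 8, 9, 10, 6] (all sums mod 13).
  S_0 = Σ v_i r_i = 7·0 + 6·8 + 2·9 + 7·10 + 4·6 = 160 ≡ 4.
  S_1 = Σ v_i α_i r_i = 7·11·0 + 6·7·8 + 2·1·9 + 7·6·10 + 4·8·6 = 966 ≡ 4.
  α_i^2 mod 13 = [4, 10, 1, 10, 12].
  S_2 = Σ v_i α_i^2 r_i = 7·4·0 + 6·10·8 + 2·1·9 + 7·10·10 + 4·12·6 = 1486 ≡ 4.
  S = (4, 4, 4) ≠ 0, so r is not a codeword (an error is present).
Step 3: locate the error. For a single error e at position i, S_ℓ = v_i·e·α_i^ℓ, so α_err = S_1/S_0.
  S_0^{−1} = 4^{−1} = 10 (mod 13), so α_err = 4·10 = 40 ≡ 1 = α_3. Error position i = 3.
  Consistency check: S_2/S_1 = 4·10 = 40 ≡ 1 = α_err ✓ (single-error assumption holds).
Step 4: error magnitude e = S_0/v_3 = S_0·∏_{j≠3}(α_3 − α_j) = 4·7 = 28 ≡ 2 (mod 13).
Step 5: correct position 3: c_3 = r_3 − e = 9 − 2 ≡ 7 (mod 13). Hence c = [0, 8, 7, 10, 6].
  Check: interpolating c through the α_i gives m(x) = 9 + 11·x (degree < 2) with m(α_i) = c_i for every i, so c is indeed a codeword.


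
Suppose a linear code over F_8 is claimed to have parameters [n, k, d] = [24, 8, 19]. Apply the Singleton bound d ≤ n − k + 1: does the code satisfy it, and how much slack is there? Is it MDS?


Singleton RHS = n − k + 1 = 17, slack = -2, bound violated (no such code; not MDS).

Singleton bound: d ≤ n − k + 1.
Here n = 24, k = 8, so n − k + 1 = 17.
Given d = 19, check d ≤ 17: NO.
Slack = (n − k + 1) − d = -2.
The slack is negative: d = 19 exceeds n − k + 1 = 17 by 2, so the Singleton bound is violated and no linear [24, 8, 19]_8 code can exist. In particular it is not MDS (MDS requires d = n − k + 1 exactly).
Description: the claimed parameters are [24, 8, 19]_8; such a code would be impossible (violates the Singleton bound).


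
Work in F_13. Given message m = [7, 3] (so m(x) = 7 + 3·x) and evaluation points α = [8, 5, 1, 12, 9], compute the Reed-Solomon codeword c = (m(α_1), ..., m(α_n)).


c = [5, 9, 10, 4, 8]

Message polynomial: m(x) = 7 + 3·x (mod 13).
For each evaluation point α_i, compute m(α_i) mod 13:
  α_1 = 8: Horner steps 3 → 5, so m(8) = 5.
  α_2 = 5: Horner steps 3 → 9, so m(5) = 9.
  α_3 = 1: Horner steps 3 → 10, so m(1) = 10.
  α_4 = 12: Horner steps 3 → 4, so m(12) = 4.
  α_5 = 9: Horner steps 3 → 8, so m(9) = 8.
Codeword c = [5, 9, 10, 4, 8] ∈ F_13^5.


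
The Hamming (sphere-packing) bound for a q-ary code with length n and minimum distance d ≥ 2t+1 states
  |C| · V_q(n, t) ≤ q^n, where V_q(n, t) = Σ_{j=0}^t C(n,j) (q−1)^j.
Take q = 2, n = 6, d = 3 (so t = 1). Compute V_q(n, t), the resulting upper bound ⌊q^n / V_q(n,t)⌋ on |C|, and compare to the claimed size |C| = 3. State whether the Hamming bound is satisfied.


V_q(n, t) = 7, q^n = 64, Hamming bound = 9, |C| = 3 ≤ bound (satisfied).

Step 1: Compute V_q(n, t) = Σ_{j=0}^1 C(n, j) (q−1)^j.
  j = 0: C(6,0)·(1)^0 = 1·1 = 1.
  j = 1: C(6,1)·(1)^1 = 6·1 = 6.
  V_q(n, t) = 1 + 6 = 7.
Step 2: q^n = 2^6 = 64.
Step 3: Hamming bound ⌊q^n / V_q(n,t)⌋ = ⌊64/7⌋ = 9.
Step 4: Compare |C| = 3 to 9: satisfied.
The claimed |C| lies below the Hamming bound.


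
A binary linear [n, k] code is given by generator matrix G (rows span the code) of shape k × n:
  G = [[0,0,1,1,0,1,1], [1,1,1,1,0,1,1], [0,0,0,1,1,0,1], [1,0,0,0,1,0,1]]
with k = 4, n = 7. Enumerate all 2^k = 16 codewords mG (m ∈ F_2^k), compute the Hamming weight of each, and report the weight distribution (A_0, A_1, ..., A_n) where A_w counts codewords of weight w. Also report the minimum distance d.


Weight distribution: A_0 = 1, A_2 = 3, A_3 = 4, A_4 = 3, A_5 = 4, A_6 = 1. Minimum distance d = 2.

Enumerate all 2^4 = 16 messages m ∈ F_2^4.
For each, compute codeword c = mG in F_2^7, then tally its weight.
  m = 0000 → c = 0000000, weight = 0.
  m = 1000 → c = 0011011, weight = 4.
  m = 0100 → c = 1111011, weight = 6.
  m = 1100 → c = 1100000, weight = 2.
  m = 0010 → c = 0001101, weight = 3.
  m = 1010 → c = 0010110, weight = 3.
  m = 0110 → c = 1110110, weight = 5.
  m = 1110 → c = 1101101, weight = 5.
  m = 0001 → c = 1000101, weight = 3.
  m = 1001 → c = 1011110, weight = 5.
  m = 0101 → c = 0111110, weight = 5.
  m = 1101 → c = 0100101, weight = 3.
  m = 0011 → c = 1001000, weight = 2.
  m = 1011 → c = 1010011, weight = 4.
  m = 0111 → c = 0110011, weight = 4.
  m = 1111 → c = 0101000, weight = 2.
Tally weights:
  weight 0: 1 codewords.
  weight 2: 3 codewords.
  weight 3: 4 codewords.
  weight 4: 3 codewords.
  weight 5: 4 codewords.
  weight 6: 1 codewords.
Minimum distance d = smallest w > 0 with A_w > 0 = 2.
Sanity: Σ A_w = 16 = 2^4 = 16 ✓.


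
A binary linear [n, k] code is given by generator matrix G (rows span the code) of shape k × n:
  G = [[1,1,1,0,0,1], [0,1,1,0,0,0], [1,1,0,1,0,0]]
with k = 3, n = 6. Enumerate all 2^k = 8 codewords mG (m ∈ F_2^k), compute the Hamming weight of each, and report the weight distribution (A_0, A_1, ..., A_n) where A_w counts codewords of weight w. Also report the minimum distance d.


Weight distribution: A_0 = 1, A_2 = 2, A_3 = 4, A_4 = 1. Minimum distance d = 2.

Enumerate all 2^3 = 8 messages m ∈ F_2^3.
For each, compute codeword c = mG in F_2^6, then tally its weight.
  m = 000 → c = 000000, weight = 0.
  m = 100 → c = 111001, weight = 4.
  m = 010 → c = 011000, weight = 2.
  m = 110 → c = 100001, weight = 2.
  m = 001 → c = 110100, weight = 3.
  m = 101 → c = 001101, weight = 3.
  m = 011 → c = 101100, weight = 3.
  m = 111 → c = 010101, weight = 3.
Tally weights:
  weight 0: 1 codewords.
  weight 2: 2 codewords.
  weight 3: 4 codewords.
  weight 4: 1 codewords.
Minimum distance d = smallest w > 0 with A_w > 0 = 2.
Sanity: Σ A_w = 8 = 2^3 = 8 ✓.


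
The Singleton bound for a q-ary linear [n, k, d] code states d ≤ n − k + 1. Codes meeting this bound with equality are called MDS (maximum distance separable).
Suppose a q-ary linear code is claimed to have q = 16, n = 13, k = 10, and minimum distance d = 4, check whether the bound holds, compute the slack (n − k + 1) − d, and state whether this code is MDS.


Singleton RHS = n − k + 1 = 4, slack = 0, bound satisfied, MDS.

Singleton bound: d ≤ n − k + 1.
Here n = 13, k = 10, so n − k + 1 = 4.
Given d = 4, check d ≤ 4: YES.
Slack = (n − k + 1) − d = 0.
The code is MDS (slack = 0).
Description: the claimed parameters are [13, 10, 4]_16; such a code would be MDS (meets Singleton bound).


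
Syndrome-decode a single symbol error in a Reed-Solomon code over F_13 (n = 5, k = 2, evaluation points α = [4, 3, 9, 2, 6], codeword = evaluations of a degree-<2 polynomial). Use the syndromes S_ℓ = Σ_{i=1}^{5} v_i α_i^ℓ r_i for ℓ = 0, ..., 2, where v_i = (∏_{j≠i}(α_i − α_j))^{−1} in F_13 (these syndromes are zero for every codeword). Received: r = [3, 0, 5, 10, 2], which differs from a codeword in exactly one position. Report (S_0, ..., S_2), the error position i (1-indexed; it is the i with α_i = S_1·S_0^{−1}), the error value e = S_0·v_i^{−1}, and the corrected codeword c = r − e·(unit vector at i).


S = (1, 6, 10), error at position 5, error magnitude e = 6, c = [3, 0, 5, 10, 9].

Step 1: column multipliers v_i = (∏_{j≠i}(α_i − α_j))^{−1} mod 13.
  i = 1 (α = 4): (4−3)(4−9)(4−2)(4−6) = 1·(−5)·2·(−2) = 20 ≡ 7, so v_1 = 7^{−1} = 2 (mod 13).
  i = 2 (α = 3): (3−4)(3−9)(3−2)(3−6) = (−1)·(−6)·1·(−3) = −18 ≡ 8, so v_2 = 8^{−1} = 5 (mod 13).
  i = 3 (α = 9): (9−4)(9−3)(9−2)(9−6) = 5·6·7·3 = 630 ≡ 6, so v_3 = 6^{−1} = 11 (mod 13).
  i = 4 (α = 2): (2−4)(2−3)(2−9)(2−6) = (−2)·(−1)·(−7)·(−4) = 56 ≡ 4, so v_4 = 4^{−1} = 10 (mod 13).
  i = 5 (α = 6): (6−4)(6−3)(6−9)(6−2) = 2·3·(−3)·4 = −72 ≡ 6, so v_5 = 6^{−1} = 11 (mod 13).
  v = [2, 5, 11, 10, 11].
Step 2: syndromes of r = [3, 0, 5, 10, 2] (all sums mod 13).
  S_0 = Σ v_i r_i = 2·3 + 5·0 + 11·5 + 10·10 + 11·2 = 183 ≡ 1.
  S_1 = Σ v_i α_i r_i = 2·4·3 + 5·3·0 + 11·9·5 + 10·2·10 + 11·6·2 = 851 ≡ 6.
  α_i^2 mod 13 = [3, 9, 3, 4, 10].
  S_2 = Σ v_i α_i^2 r_i = 2·3·3 + 5·9·0 + 11·3·5 + 10·4·10 + 11·10·2 = 803 ≡ 10.
  S = (1, 6, 10) ≠ 0, so r is not a codeword (an error is present).
Step 3: locate the error. For a single error e at position i, S_ℓ = v_i·e·α_i^ℓ, so α_err = S_1/S_0.
  S_0^{−1} = 1^{−1} = 1 (mod 13), so α_err = 6·1 = 6 ≡ 6 = α_5. Error position i = 5.
  Consistency check: S_2/S_1 = 10·11 = 110 ≡ 6 = α_err ✓ (single-error assumption holds).
Step 4: error magnitude e = S_0/v_5 = S_0·∏_{j≠5}(α_5 − α_j) = 1·6 = 6 ≡ 6 (mod 13).
Step 5: correct position 5: c_5 = r_5 − e = 2 − 6 ≡ 9 (mod 13). Hence c = [3, 0, 5, 10, 9].
  Check: interpolating c through the α_i gives m(x) = 4 + 3·x (degree < 2) with m(α_i) = c_i for every i, so c is indeed a codeword.


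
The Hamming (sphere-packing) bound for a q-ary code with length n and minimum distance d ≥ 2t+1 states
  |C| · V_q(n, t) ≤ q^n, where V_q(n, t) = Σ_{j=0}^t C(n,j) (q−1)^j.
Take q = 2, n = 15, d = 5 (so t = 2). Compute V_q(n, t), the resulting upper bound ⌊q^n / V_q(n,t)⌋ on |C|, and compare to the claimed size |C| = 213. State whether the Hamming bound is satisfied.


V_q(n, t) = 121, q^n = 32768, Hamming bound = 270, |C| = 213 ≤ bound (satisfied).

Step 1: Compute V_q(n, t) = Σ_{j=0}^2 C(n, j) (q−1)^j.
  j = 0: C(15,0)·(1)^0 = 1·1 = 1.
  j = 1: C(15,1)·(1)^1 = 15·1 = 15.
  j = 2: C(15,2)·(1)^2 = 105·1 = 105.
  V_q(n, t) = 1 + 15 + 105 = 121.
Step 2: q^n = 2^15 = 32768.
Step 3: Hamming bound ⌊q^n / V_q(n,t)⌋ = ⌊32768/121⌋ = 270.
Step 4: Compare |C| = 213 to 270: satisfied.
The claimed |C| lies below the Hamming bound.


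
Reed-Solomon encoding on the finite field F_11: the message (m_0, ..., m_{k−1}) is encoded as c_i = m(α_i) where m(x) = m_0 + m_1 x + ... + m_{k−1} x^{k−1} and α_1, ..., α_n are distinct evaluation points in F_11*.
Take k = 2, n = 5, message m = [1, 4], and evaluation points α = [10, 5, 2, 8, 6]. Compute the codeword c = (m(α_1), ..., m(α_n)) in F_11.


c = [8, 10, 9, 0, 3]

Message polynomial: m(x) = 1 + 4·x (mod 11).
For each evaluation point α_i, compute m(α_i) mod 11:
  α_1 = 10: Horner steps 4 → 8, so m(10) = 8.
  α_2 = 5: Horner steps 4 → 10, so m(5) = 10.
  α_3 = 2: Horner steps 4 → 9, so m(2) = 9.
  α_4 = 8: Horner steps 4 → 0, so m(8) = 0.
  α_5 = 6: Horner steps 4 → 3, so m(6) = 3.
Codeword c = [8, 10, 9, 0, 3] ∈ F_11^5.


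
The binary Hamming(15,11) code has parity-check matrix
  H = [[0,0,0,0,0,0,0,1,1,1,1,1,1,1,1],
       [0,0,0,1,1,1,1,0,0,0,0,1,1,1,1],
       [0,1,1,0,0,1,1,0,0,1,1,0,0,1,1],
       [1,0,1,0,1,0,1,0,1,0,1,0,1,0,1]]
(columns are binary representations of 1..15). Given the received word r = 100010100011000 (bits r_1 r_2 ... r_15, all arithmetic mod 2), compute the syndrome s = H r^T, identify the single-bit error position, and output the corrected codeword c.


s = (0, 1, 0, 0)^T, error position = 4, corrected codeword c = 100110100011000

Compute s = H r^T mod 2 one row at a time:
  s_1 = 0 + 0 + 0 + 1 + 1 + 0 + 0 + 0 = 2 ≡ 0 (mod 2).
  s_2 = 0 + 1 + 0 + 1 + 1 + 0 + 0 + 0 = 3 ≡ 1 (mod 2).
  s_3 = 0 + 0 + 0 + 1 + 0 + 1 + 0 + 0 = 2 ≡ 0 (mod 2).
  s_4 = 1 + 0 + 1 + 1 + 0 + 1 + 0 + 0 = 4 ≡ 0 (mod 2).
s = (0, 1, 0, 0)^T — this equals column 4 of H (binary 0100), so error is at position 4.
Correct: flip bit 4 of r = 100010100011000 to get c = 100110100011000.


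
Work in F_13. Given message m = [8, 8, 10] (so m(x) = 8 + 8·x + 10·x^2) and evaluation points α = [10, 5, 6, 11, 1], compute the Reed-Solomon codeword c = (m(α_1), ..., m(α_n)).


c = [9, 12, 0, 6, 0]

Message polynomial: m(x) = 8 + 8·x + 10·x^2 (mod 13).
For each evaluation point α_i, compute m(α_i) mod 13:
  α_1 = 10: Horner steps 10 → 4 → 9, so m(10) = 9.
  α_2 = 5: Horner steps 10 → 6 → 12, so m(5) = 12.
  α_3 = 6: Horner steps 10 → 3 → 0, so m(6) = 0.
  α_4 = 11: Horner steps 10 → 1 → 6, so m(11) = 6.
  α_5 = 1: Horner steps 10 → 5 → 0, so m(1) = 0.
Codeword c = [9, 12, 0, 6, 0] ∈ F_13^5.


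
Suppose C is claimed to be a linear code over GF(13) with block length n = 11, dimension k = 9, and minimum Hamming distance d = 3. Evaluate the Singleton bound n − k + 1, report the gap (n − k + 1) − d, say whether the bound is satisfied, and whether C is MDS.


Singleton RHS = n − k + 1 = 3, slack = 0, bound satisfied, MDS.

Singleton bound: d ≤ n − k + 1.
Here n = 11, k = 9, so n − k + 1 = 3.
Given d = 3, check d ≤ 3: YES.
Slack = (n − k + 1) − d = 0.
The code is MDS (slack = 0).
Description: the claimed parameters are [11, 9, 3]_13; such a code would be MDS (meets Singleton bound).


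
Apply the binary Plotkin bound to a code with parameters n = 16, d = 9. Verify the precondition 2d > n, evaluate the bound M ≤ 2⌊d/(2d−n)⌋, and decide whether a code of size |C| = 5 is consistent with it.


Plotkin bound M ≤ 8; given |C| = 5 ≤ bound (satisfied).

Check applicability: 2d = 18, n = 16.
2d − n = 2 > 0, so Plotkin applies.
Compute d/(2d−n) = 9/2 ≈ 4.5000.
⌊d/(2d−n)⌋ = 4.
Plotkin bound: M ≤ 2·4 = 8.
Given |C| = 5, check: satisfied.
This |C| is below the Plotkin bound.


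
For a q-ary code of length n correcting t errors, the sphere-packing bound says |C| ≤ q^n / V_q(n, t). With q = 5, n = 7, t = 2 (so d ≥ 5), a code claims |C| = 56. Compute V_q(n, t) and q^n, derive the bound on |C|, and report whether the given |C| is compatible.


V_q(n, t) = 365, q^n = 78125, Hamming bound = 214, |C| = 56 ≤ bound (satisfied).

Step 1: Compute V_q(n, t) = Σ_{j=0}^2 C(n, j) (q−1)^j.
  j = 0: C(7,0)·(4)^0 = 1·1 = 1.
  j = 1: C(7,1)·(4)^1 = 7·4 = 28.
  j = 2: C(7,2)·(4)^2 = 21·16 = 336.
  V_q(n, t) = 1 + 28 + 336 = 365.
Step 2: q^n = 5^7 = 78125.
Step 3: Hamming bound ⌊q^n / V_q(n,t)⌋ = ⌊78125/365⌋ = 214.
Step 4: Compare |C| = 56 to 214: satisfied.
The claimed |C| lies below the Hamming bound.


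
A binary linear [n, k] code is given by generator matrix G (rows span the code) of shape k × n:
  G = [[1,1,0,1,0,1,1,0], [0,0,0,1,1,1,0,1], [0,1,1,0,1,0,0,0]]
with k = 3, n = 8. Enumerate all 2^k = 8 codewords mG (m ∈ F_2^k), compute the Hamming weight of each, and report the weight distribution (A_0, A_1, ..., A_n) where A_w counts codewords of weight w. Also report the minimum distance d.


Weight distribution: A_0 = 1, A_3 = 1, A_4 = 2, A_5 = 3, A_6 = 1. Minimum distance d = 3.

Enumerate all 2^3 = 8 messages m ∈ F_2^3.
For each, compute codeword c = mG in F_2^8, then tally its weight.
  m = 000 → c = 00000000, weight = 0.
  m = 100 → c = 11010110, weight = 5.
  m = 010 → c = 00011101, weight = 4.
  m = 110 → c = 11001011, weight = 5.
  m = 001 → c = 01101000, weight = 3.
  m = 101 → c = 10111110, weight = 6.
  m = 011 → c = 01110101, weight = 5.
  m = 111 → c = 10100011, weight = 4.
Tally weights:
  weight 0: 1 codewords.
  weight 3: 1 codewords.
  weight 4: 2 codewords.
  weight 5: 3 codewords.
  weight 6: 1 codewords.
Minimum distance d = smallest w > 0 with A_w > 0 = 3.
Sanity: Σ A_w = 8 = 2^3 = 8 ✓.


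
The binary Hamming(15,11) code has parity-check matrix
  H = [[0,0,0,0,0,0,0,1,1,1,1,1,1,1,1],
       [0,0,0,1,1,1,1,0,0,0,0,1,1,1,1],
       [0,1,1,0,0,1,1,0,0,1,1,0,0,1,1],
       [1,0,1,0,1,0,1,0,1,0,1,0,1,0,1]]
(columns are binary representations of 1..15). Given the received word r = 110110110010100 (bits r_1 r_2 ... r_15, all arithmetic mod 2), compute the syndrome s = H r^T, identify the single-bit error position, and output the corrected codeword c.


s = (1, 0, 1, 1)^T, error position = 11, corrected codeword c = 110110110000100

Compute s = H r^T mod 2 one row at a time:
  s_1 = 1 + 0 + 0 + 1 + 0 + 1 + 0 + 0 = 3 ≡ 1 (mod 2).
  s_2 = 1 + 1 + 0 + 1 + 0 + 1 + 0 + 0 = 4 ≡ 0 (mod 2).
  s_3 = 1 + 0 + 0 + 1 + 0 + 1 + 0 + 0 = 3 ≡ 1 (mod 2).
  s_4 = 1 + 0 + 1 + 1 + 0 + 1 + 1 + 0 = 5 ≡ 1 (mod 2).
s = (1, 0, 1, 1)^T — this equals column 11 of H (binary 1011), so error is at position 11.
Correct: flip bit 11 of r = 110110110010100 to get c = 110110110000100.


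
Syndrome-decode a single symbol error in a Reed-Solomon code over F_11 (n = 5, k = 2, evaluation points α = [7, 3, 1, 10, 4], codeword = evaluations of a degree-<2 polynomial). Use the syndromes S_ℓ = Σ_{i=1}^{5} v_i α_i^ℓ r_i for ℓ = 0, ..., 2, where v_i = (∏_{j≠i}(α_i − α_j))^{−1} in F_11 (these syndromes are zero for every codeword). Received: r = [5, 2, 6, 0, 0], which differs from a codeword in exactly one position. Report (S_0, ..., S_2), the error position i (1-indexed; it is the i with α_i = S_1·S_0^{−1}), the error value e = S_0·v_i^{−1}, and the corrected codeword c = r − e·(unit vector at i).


S = (1, 10, 1), error at position 4, error magnitude e = 1, c = [5, 2, 6, 10, 0].

Step 1: column multipliers v_i = (∏_{j≠i}(α_i − α_j))^{−1} mod 11.
  i = 1 (α = 7): (7−3)(7−1)(7−10)(7−4) = 4·6·(−3)·3 = −216 ≡ 4, so v_1 = 4^{−1} = 3 (mod 11).
  i = 2 (α = 3): (3−7)(3−1)(3−10)(3−4) = (−4)·2·(−7)·(−1) = −56 ≡ 10, so v_2 = 10^{−1} = 10 (mod 11).
  i = 3 (α = 1): (1−7)(1−3)(1−10)(1−4) = (−6)·(−2)·(−9)·(−3) = 324 ≡ 5, so v_3 = 5^{−1} = 9 (mod 11).
  i = 4 (α = 10): (10−7)(10−3)(10−1)(10−4) = 3·7·9·6 = 1134 ≡ 1, so v_4 = 1^{−1} = 1 (mod 11).
  i = 5 (α = 4): (4−7)(4−3)(4−1)(4−10) = (−3)·1·3·(−6) = 54 ≡ 10, so v_5 = 10^{−1} = 10 (mod 11).
  v = [3, 10, 9, 1, 10].
Step 2: syndromes of r = [5, 2, 6, 0, 0] (all sums mod 11).
  S_0 = Σ v_i r_i = 3·5 + 10·2 + 9·6 + 1·0 + 10·0 = 89 ≡ 1.
  S_1 = Σ v_i α_i r_i = 3·7·5 + 10·3·2 + 9·1·6 + 1·10·0 + 10·4·0 = 219 ≡ 10.
  α_i^2 mod 11 = [5, 9, 1, 1, 5].
  S_2 = Σ v_i α_i^2 r_i = 3·5·5 + 10·9·2 + 9·1·6 + 1·1·0 + 10·5·0 = 309 ≡ 1.
  S = (1, 10, 1) ≠ 0, so r is not a codeword (an error is present).
Step 3: locate the error. For a single error e at position i, S_ℓ = v_i·e·α_i^ℓ, so α_err = S_1/S_0.
  S_0^{−1} = 1^{−1} = 1 (mod 11), so α_err = 10·1 = 10 ≡ 10 = α_4. Error position i = 4.
  Consistency check: S_2/S_1 = 1·10 = 10 ≡ 10 = α_err ✓ (single-error assumption holds).
Step 4: error magnitude e = S_0/v_4 = S_0·∏_{j≠4}(α_4 − α_j) = 1·1 = 1 ≡ 1 (mod 11).
Step 5: correct position 4: c_4 = r_4 − e = 0 − 1 ≡ 10 (mod 11). Hence c = [5, 2, 6, 10, 0].
  Check: interpolating c through the α_i gives m(x) = 8 + 9·x (degree < 2) with m(α_i) = c_i for every i, so c is indeed a codeword.


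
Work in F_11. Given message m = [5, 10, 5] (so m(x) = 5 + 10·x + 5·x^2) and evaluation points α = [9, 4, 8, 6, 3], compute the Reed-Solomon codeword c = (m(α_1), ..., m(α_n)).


c = [5, 4, 9, 3, 3]

Message polynomial: m(x) = 5 + 10·x + 5·x^2 (mod 11).
For each evaluation point α_i, compute m(α_i) mod 11:
  α_1 = 9: Horner steps 5 → 0 → 5, so m(9) = 5.
  α_2 = 4: Horner steps 5 → 8 → 4, so m(4) = 4.
  α_3 = 8: Horner steps 5 → 6 → 9, so m(8) = 9.
  α_4 = 6: Horner steps 5 → 7 → 3, so m(6) = 3.
  α_5 = 3: Horner steps 5 → 3 → 3, so m(3) = 3.
Codeword c = [5, 4, 9, 3, 3] ∈ F_11^5.


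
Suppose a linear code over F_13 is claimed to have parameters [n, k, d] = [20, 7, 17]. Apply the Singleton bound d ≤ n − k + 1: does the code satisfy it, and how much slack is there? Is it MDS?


Singleton RHS = n − k + 1 = 14, slack = -3, bound violated (no such code; not MDS).

Singleton bound: d ≤ n − k + 1.
Here n = 20, k = 7, so n − k + 1 = 14.
Given d = 17, check d ≤ 14: NO.
Slack = (n − k + 1) − d = -3.
The slack is negative: d = 17 exceeds n − k + 1 = 14 by 3, so the Singleton bound is violated and no linear [20, 7, 17]_13 code can exist. In particular it is not MDS (MDS requires d = n − k + 1 exactly).
Description: the claimed parameters are [20, 7, 17]_13; such a code would be impossible (violates the Singleton bound).


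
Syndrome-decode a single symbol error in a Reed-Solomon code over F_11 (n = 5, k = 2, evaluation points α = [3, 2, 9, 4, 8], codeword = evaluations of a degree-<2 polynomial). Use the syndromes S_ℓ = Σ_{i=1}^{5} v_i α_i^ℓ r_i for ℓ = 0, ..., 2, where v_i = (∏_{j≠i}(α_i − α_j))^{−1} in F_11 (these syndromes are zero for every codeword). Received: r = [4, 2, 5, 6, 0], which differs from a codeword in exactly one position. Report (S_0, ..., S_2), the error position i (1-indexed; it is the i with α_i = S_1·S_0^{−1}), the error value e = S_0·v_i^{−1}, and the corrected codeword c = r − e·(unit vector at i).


S = (8, 9, 6), error at position 5, error magnitude e = 8, c = [4, 2, 5, 6, 3].

Step 1: column multipliers v_i = (∏_{j≠i}(α_i − α_j))^{−1} mod 11.
  i = 1 (α = 3): (3−2)(3−9)(3−4)(3−8) = 1·(−6)·(−1)·(−5) = −30 ≡ 3, so v_1 = 3^{−1} = 4 (mod 11).
  i = 2 (α = 2): (2−3)(2−9)(2−4)(2−8) = (−1)·(−7)·(−2)·(−6) = 84 ≡ 7, so v_2 = 7^{−1} = 8 (mod 11).
  i = 3 (α = 9): (9−3)(9−2)(9−4)(9−8) = 6·7·5·1 = 210 ≡ 1, so v_3 = 1^{−1} = 1 (mod 11).
  i = 4 (α = 4): (4−3)(4−2)(4−9)(4−8) = 1·2·(−5)·(−4) = 40 ≡ 7, so v_4 = 7^{−1} = 8 (mod 11).
  i = 5 (α = 8): (8−3)(8−2)(8−9)(8−4) = 5·6·(−1)·4 = −120 ≡ 1, so v_5 = 1^{−1} = 1 (mod 11).
  v = [4, 8, 1, 8, 1].
Step 2: syndromes of r = [4, 2, 5, 6, 0] (all sums mod 11).
  S_0 = Σ v_i r_i = 4·4 + 8·2 + 1·5 + 8·6 + 1·0 = 85 ≡ 8.
  S_1 = Σ v_i α_i r_i = 4·3·4 + 8·2·2 + 1·9·5 + 8·4·6 + 1·8·0 = 317 ≡ 9.
  α_i^2 mod 11 = [9, 4, 4, 5, 9].
  S_2 = Σ v_i α_i^2 r_i = 4·9·4 + 8·4·2 + 1·4·5 + 8·5·6 + 1·9·0 = 468 ≡ 6.
  S = (8, 9, 6) ≠ 0, so r is not a codeword (an error is present).
Step 3: locate the error. For a single error e at position i, S_ℓ = v_i·e·α_i^ℓ, so α_err = S_1/S_0.
  S_0^{−1} = 8^{−1} = 7 (mod 11), so α_err = 9·7 = 63 ≡ 8 = α_5. Error position i = 5.
  Consistency check: S_2/S_1 = 6·5 = 30 ≡ 8 = α_err ✓ (single-error assumption holds).
Step 4: error magnitude e = S_0/v_5 = S_0·∏_{j≠5}(α_5 − α_j) = 8·1 = 8 ≡ 8 (mod 11).
Step 5: correct position 5: c_5 = r_5 − e = 0 − 8 ≡ 3 (mod 11). Hence c = [4, 2, 5, 6, 3].
  Check: interpolating c through the α_i gives m(x) = 9 + 2·x (degree < 2) with m(α_i) = c_i for every i, so c is indeed a codeword.


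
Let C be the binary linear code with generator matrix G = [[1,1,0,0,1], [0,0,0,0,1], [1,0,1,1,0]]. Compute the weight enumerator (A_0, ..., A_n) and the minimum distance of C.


Weight distribution: A_0 = 1, A_1 = 1, A_2 = 1, A_3 = 3, A_4 = 2. Minimum distance d = 1.

Enumerate all 2^3 = 8 messages m ∈ F_2^3.
For each, compute codeword c = mG in F_2^5, then tally its weight.
  m = 000 → c = 00000, weight = 0.
  m = 100 → c = 11001, weight = 3.
  m = 010 → c = 00001, weight = 1.
  m = 110 → c = 11000, weight = 2.
  m = 001 → c = 10110, weight = 3.
  m = 101 → c = 01111, weight = 4.
  m = 011 → c = 10111, weight = 4.
  m = 111 → c = 01110, weight = 3.
Tally weights:
  weight 0: 1 codewords.
  weight 1: 1 codewords.
  weight 2: 1 codewords.
  weight 3: 3 codewords.
  weight 4: 2 codewords.
Minimum distance d = smallest w > 0 with A_w > 0 = 1.
Sanity: Σ A_w = 8 = 2^3 = 8 ✓.


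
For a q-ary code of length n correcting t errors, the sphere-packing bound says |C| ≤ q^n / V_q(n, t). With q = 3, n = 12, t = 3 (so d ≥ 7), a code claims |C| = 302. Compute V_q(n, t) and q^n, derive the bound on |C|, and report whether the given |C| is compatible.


V_q(n, t) = 2049, q^n = 531441, Hamming bound = 259, |C| = 302 > bound (violated).

Step 1: Compute V_q(n, t) = Σ_{j=0}^3 C(n, j) (q−1)^j.
  j = 0: C(12,0)·(2)^0 = 1·1 = 1.
  j = 1: C(12,1)·(2)^1 = 12·2 = 24.
  j = 2: C(12,2)·(2)^2 = 66·4 = 264.
  j = 3: C(12,3)·(2)^3 = 220·8 = 1760.
  V_q(n, t) = 1 + 24 + 264 + 1760 = 2049.
Step 2: q^n = 3^12 = 531441.
Step 3: Hamming bound ⌊q^n / V_q(n,t)⌋ = ⌊531441/2049⌋ = 259.
Step 4: Compare |C| = 302 to 259: violated.
The claimed |C| lies above the Hamming bound, so no 3-ary code of length 12 with d ≥ 7 can have 302 codewords.


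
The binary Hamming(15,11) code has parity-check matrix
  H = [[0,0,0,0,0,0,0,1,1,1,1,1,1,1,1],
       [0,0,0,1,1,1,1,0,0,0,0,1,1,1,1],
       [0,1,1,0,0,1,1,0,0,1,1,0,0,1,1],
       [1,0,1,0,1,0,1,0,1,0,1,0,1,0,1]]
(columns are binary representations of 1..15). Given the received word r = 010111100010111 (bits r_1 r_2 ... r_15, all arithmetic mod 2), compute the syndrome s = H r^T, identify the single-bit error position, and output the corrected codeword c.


s = (0, 1, 0, 1)^T, error position = 5, corrected codeword c = 010101100010111

Compute s = H r^T mod 2 one row at a time:
  s_1 = 0 + 0 + 0 + 1 + 0 + 1 + 1 + 1 = 4 ≡ 0 (mod 2).
  s_2 = 1 + 1 + 1 + 1 + 0 + 1 + 1 + 1 = 7 ≡ 1 (mod 2).
  s_3 = 1 + 0 + 1 + 1 + 0 + 1 + 1 + 1 = 6 ≡ 0 (mod 2).
  s_4 = 0 + 0 + 1 + 1 + 0 + 1 + 1 + 1 = 5 ≡ 1 (mod 2).
s = (0, 1, 0, 1)^T — this equals column 5 of H (binary 0101), so error is at position 5.
Correct: flip bit 5 of r = 010111100010111 to get c = 010101100010111.


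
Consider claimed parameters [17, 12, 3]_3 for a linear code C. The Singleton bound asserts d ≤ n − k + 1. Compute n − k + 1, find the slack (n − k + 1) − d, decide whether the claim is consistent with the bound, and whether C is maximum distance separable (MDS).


Singleton RHS = n − k + 1 = 6, slack = 3, bound satisfied, not MDS.

Singleton bound: d ≤ n − k + 1.
Here n = 17, k = 12, so n − k + 1 = 6.
Given d = 3, check d ≤ 6: YES.
Slack = (n − k + 1) − d = 3.
The code is NOT MDS (slack = 3 > 0).
Description: the claimed parameters are [17, 12, 3]_3; such a code would be non-MDS.


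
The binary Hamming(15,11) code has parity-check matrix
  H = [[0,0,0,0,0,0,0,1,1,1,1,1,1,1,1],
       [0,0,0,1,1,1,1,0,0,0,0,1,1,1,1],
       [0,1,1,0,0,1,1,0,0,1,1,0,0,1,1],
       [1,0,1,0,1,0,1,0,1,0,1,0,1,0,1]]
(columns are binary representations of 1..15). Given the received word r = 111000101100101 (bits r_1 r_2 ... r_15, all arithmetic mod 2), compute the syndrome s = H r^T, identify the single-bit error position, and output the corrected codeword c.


s = (0, 1, 1, 0)^T, error position = 6, corrected codeword c = 111001101100101

Compute s = H r^T mod 2 one row at a time:
  s_1 = 0 + 1 + 1 + 0 + 0 + 1 + 0 + 1 = 4 ≡ 0 (mod 2).
  s_2 = 0 + 0 + 0 + 1 + 0 + 1 + 0 + 1 = 3 ≡ 1 (mod 2).
  s_3 = 1 + 1 + 0 + 1 + 1 + 0 + 0 + 1 = 5 ≡ 1 (mod 2).
  s_4 = 1 + 1 + 0 + 1 + 1 + 0 + 1 + 1 = 6 ≡ 0 (mod 2).
s = (0, 1, 1, 0)^T — this equals column 6 of H (binary 0110), so error is at position 6.
Correct: flip bit 6 of r = 111000101100101 to get c = 111001101100101.


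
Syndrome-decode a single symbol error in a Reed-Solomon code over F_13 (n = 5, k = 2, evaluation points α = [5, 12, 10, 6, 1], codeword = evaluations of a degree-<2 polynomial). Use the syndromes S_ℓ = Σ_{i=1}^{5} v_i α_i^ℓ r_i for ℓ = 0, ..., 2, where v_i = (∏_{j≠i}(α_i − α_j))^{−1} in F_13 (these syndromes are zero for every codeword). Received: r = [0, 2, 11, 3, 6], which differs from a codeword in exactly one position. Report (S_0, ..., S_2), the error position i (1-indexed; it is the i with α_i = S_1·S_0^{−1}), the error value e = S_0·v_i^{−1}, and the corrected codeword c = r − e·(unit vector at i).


S = (4, 7, 9), error at position 1, error magnitude e = 12, c = [1, 2, 11, 3, 6].

Step 1: column multipliers v_i = (∏_{j≠i}(α_i − α_j))^{−1} mod 13.
  i = 1 (α = 5): (5−12)(5−10)(5−6)(5−1) = (−7)·(−5)·(−1)·4 = −140 ≡ 3, so v_1 = 3^{−1} = 9 (mod 13).
  i = 2 (α = 12): (12−5)(12−10)(12−6)(12−1) = 7·2·6·11 = 924 ≡ 1, so v_2 = 1^{−1} = 1 (mod 13).
  i = 3 (α = 10): (10−5)(10−12)(10−6)(10−1) = 5·(−2)·4·9 = −360 ≡ 4, so v_3 = 4^{−1} = 10 (mod 13).
  i = 4 (α = 6): (6−5)(6−12)(6−10)(6−1) = 1·(−6)·(−4)·5 = 120 ≡ 3, so v_4 = 3^{−1} = 9 (mod 13).
  i = 5 (α = 1): (1−5)(1−12)(1−10)(1−6) = (−4)·(−11)·(−9)·(−5) = 1980 ≡ 4, so v_5 = 4^{−1} = 10 (mod 13).
  v = [9, 1, 10, 9, 10].
Step 2: syndromes of r = [0, 2, 11, 3, 6] (all sums mod 13).
  S_0 = Σ v_i r_i = 9·0 + 1·2 + 10·11 + 9·3 + 10·6 = 199 ≡ 4.
  S_1 = Σ v_i α_i r_i = 9·5·0 + 1·12·2 + 10·10·11 + 9·6·3 + 10·1·6 = 1346 ≡ 7.
  α_i^2 mod 13 = [12, 1, 9, 10, 1].
  S_2 = Σ v_i α_i^2 r_i = 9·12·0 + 1·1·2 + 10·9·11 + 9·10·3 + 10·1·6 = 1322 ≡ 9.
  S = (4, 7, 9) ≠ 0, so r is not a codeword (an error is present).
Step 3: locate the error. For a single error e at position i, S_ℓ = v_i·e·α_i^ℓ, so α_err = S_1/S_0.
  S_0^{−1} = 4^{−1} = 10 (mod 13), so α_err = 7·10 = 70 ≡ 5 = α_1. Error position i = 1.
  Consistency check: S_2/S_1 = 9·2 = 18 ≡ 5 = α_err ✓ (single-error assumption holds).
Step 4: error magnitude e = S_0/v_1 = S_0·∏_{j≠1}(α_1 − α_j) = 4·3 = 12 ≡ 12 (mod 13).
Step 5: correct position 1: c_1 = r_1 − e = 0 − 12 ≡ 1 (mod 13). Hence c = [1, 2, 11, 3, 6].
  Check: interpolating c through the α_i gives m(x) = 4 + 2·x (degree < 2) with m(α_i) = c_i for every i, so c is indeed a codeword.


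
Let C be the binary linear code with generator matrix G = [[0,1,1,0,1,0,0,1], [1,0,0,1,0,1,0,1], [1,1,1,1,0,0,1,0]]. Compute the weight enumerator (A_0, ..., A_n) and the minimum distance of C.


Weight distribution: A_0 = 1, A_3 = 1, A_4 = 2, A_5 = 3, A_6 = 1. Minimum distance d = 3.

Enumerate all 2^3 = 8 messages m ∈ F_2^3.
For each, compute codeword c = mG in F_2^8, then tally its weight.
  m = 000 → c = 00000000, weight = 0.
  m = 100 → c = 01101001, weight = 4.
  m = 010 → c = 10010101, weight = 4.
  m = 110 → c = 11111100, weight = 6.
  m = 001 → c = 11110010, weight = 5.
  m = 101 → c = 10011011, weight = 5.
  m = 011 → c = 01100111, weight = 5.
  m = 111 → c = 00001110, weight = 3.
Tally weights:
  weight 0: 1 codewords.
  weight 3: 1 codewords.
  weight 4: 2 codewords.
  weight 5: 3 codewords.
  weight 6: 1 codewords.
Minimum distance d = smallest w > 0 with A_w > 0 = 3.
Sanity: Σ A_w = 8 = 2^3 = 8 ✓.


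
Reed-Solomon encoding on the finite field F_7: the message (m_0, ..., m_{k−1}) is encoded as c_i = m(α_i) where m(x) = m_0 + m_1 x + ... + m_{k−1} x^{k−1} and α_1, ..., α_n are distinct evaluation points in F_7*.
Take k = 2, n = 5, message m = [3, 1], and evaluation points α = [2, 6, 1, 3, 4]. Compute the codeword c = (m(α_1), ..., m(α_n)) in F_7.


c = [5, 2, 4, 6, 0]

Message polynomial: m(x) = 3 + 1·x (mod 7).
For each evaluation point α_i, compute m(α_i) mod 7:
  α_1 = 2: Horner steps 1 → 5, so m(2) = 5.
  α_2 = 6: Horner steps 1 → 2, so m(6) = 2.
  α_3 = 1: Horner steps 1 → 4, so m(1) = 4.
  α_4 = 3: Horner steps 1 → 6, so m(3) = 6.
  α_5 = 4: Horner steps 1 → 0, so m(4) = 0.
Codeword c = [5, 2, 4, 6, 0] ∈ F_7^5.


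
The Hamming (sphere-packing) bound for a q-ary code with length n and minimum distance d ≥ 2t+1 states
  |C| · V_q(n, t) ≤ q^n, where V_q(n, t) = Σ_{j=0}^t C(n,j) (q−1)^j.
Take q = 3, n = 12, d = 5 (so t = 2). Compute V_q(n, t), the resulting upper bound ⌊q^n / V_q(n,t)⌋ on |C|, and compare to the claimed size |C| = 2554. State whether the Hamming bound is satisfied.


V_q(n, t) = 289, q^n = 531441, Hamming bound = 1838, |C| = 2554 > bound (violated).

Step 1: Compute V_q(n, t) = Σ_{j=0}^2 C(n, j) (q−1)^j.
  j = 0: C(12,0)·(2)^0 = 1·1 = 1.
  j = 1: C(12,1)·(2)^1 = 12·2 = 24.
  j = 2: C(12,2)·(2)^2 = 66·4 = 264.
  V_q(n, t) = 1 + 24 + 264 = 289.
Step 2: q^n = 3^12 = 531441.
Step 3: Hamming bound ⌊q^n / V_q(n,t)⌋ = ⌊531441/289⌋ = 1838.
Step 4: Compare |C| = 2554 to 1838: violated.
The claimed |C| lies above the Hamming bound, so no 3-ary code of length 12 with d ≥ 5 can have 2554 codewords.


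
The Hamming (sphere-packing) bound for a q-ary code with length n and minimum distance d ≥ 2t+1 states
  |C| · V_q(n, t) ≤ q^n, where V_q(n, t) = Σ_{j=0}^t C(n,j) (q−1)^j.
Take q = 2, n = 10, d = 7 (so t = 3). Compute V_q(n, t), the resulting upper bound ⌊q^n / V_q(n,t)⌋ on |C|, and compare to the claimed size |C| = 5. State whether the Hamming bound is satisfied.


V_q(n, t) = 176, q^n = 1024, Hamming bound = 5, |C| = 5 ≤ bound (satisfied).

Step 1: Compute V_q(n, t) = Σ_{j=0}^3 C(n, j) (q−1)^j.
  j = 0: C(10,0)·(1)^0 = 1·1 = 1.
  j = 1: C(10,1)·(1)^1 = 10·1 = 10.
  j = 2: C(10,2)·(1)^2 = 45·1 = 45.
  j = 3: C(10,3)·(1)^3 = 120·1 = 120.
  V_q(n, t) = 1 + 10 + 45 + 120 = 176.
Step 2: q^n = 2^10 = 1024.
Step 3: Hamming bound ⌊q^n / V_q(n,t)⌋ = ⌊1024/176⌋ = 5.
Step 4: Compare |C| = 5 to 5: satisfied.
The claimed |C| lies at the Hamming bound (tight).


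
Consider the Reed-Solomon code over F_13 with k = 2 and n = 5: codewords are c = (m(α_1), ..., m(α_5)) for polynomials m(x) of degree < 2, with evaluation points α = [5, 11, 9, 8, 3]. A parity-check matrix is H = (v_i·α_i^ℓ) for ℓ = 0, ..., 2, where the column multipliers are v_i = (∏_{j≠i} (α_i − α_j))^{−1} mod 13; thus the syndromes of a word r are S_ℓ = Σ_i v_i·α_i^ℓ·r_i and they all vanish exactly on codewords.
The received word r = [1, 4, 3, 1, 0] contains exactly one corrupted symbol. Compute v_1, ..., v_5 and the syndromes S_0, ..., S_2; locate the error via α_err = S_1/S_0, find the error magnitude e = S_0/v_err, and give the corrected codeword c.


S = (3, 11, 10), error at position 4, error magnitude e = 5, c = [1, 4, 3, 9, 0].

Step 1: column multipliers v_i = (∏_{j≠i}(α_i − α_j))^{−1} mod 13.
  i = 1 (α = 5): (5−11)(5−9)(5−8)(5−3) = (−6)·(−4)·(−3)·2 = −144 ≡ 12, so v_1 = 12^{−1} = 12 (mod 13).
  i = 2 (α = 11): (11−5)(11−9)(11−8)(11−3) = 6·2·3·8 = 288 ≡ 2, so v_2 = 2^{−1} = 7 (mod 13).
  i = 3 (α = 9): (9−5)(9−11)(9−8)(9−3) = 4·(−2)·1·6 = −48 ≡ 4, so v_3 = 4^{−1} = 10 (mod 13).
  i = 4 (α = 8): (8−5)(8−11)(8−9)(8−3) = 3·(−3)·(−1)·5 = 45 ≡ 6, so v_4 = 6^{−1} = 11 (mod 13).
  i = 5 (α = 3): (3−5)(3−11)(3−9)(3−8) = (−2)·(−8)·(−6)·(−5) = 480 ≡ 12, so v_5 = 12^{−1} = 12 (mod 13).
  v = [12, 7, 10, 11, 12].
Step 2: syndromes of r = [1, 4, 3, 1, 0] (all sums mod 13).
  S_0 = Σ v_i r_i = 12·1 + 7·4 + 10·3 + 11·1 + 12·0 = 81 ≡ 3.
  S_1 = Σ v_i α_i r_i = 12·5·1 + 7·11·4 + 10·9·3 + 11·8·1 + 12·3·0 = 726 ≡ 11.
  α_i^2 mod 13 = [12, 4, 3, 12, 9].
  S_2 = Σ v_i α_i^2 r_i = 12·12·1 + 7·4·4 + 10·3·3 + 11·12·1 + 12·9·0 = 478 ≡ 10.
  S = (3, 11, 10) ≠ 0, so r is not a codeword (an error is present).
Step 3: locate the error. For a single error e at position i, S_ℓ = v_i·e·α_i^ℓ, so α_err = S_1/S_0.
  S_0^{−1} = 3^{−1} = 9 (mod 13), so α_err = 11·9 = 99 ≡ 8 = α_4. Error position i = 4.
  Consistency check: S_2/S_1 = 10·6 = 60 ≡ 8 = α_err ✓ (single-error assumption holds).
Step 4: error magnitude e = S_0/v_4 = S_0·∏_{j≠4}(α_4 − α_j) = 3·6 = 18 ≡ 5 (mod 13).
Step 5: correct position 4: c_4 = r_4 − e = 1 − 5 ≡ 9 (mod 13). Hence c = [1, 4, 3, 9, 0].
  Check: interpolating c through the α_i gives m(x) = 5 + 7·x (degree < 2) with m(α_i) = c_i for every i, so c is indeed a codeword.
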